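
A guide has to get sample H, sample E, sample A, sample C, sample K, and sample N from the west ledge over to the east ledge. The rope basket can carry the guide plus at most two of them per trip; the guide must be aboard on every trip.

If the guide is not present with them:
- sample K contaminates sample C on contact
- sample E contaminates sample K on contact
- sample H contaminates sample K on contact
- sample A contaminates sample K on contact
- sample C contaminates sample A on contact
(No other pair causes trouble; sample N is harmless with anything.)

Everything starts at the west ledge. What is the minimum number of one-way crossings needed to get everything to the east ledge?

9

Counting alone: the guide can take at most 2 across per trip to the east ledge, so moving all 6 needs at least 3 loaded trips out, with a return between consecutive ones — at least 5 crossings.
The safety rule pushes this higher. Following every safe sequence of crossings, the most of the 6 that can be at the east ledge as the rope basket arrives there on crossings 5, 7 is 4, 5 respectively — never all 6.
So no plan with fewer than 9 crossings exists, and this one achieves 9:
1. Guide goes to the east ledge with sample A and sample K.  [the west ledge: sample C, sample E, sample H, sample N | the east ledge: sample A, sample K]
2. Guide goes back to the west ledge with sample A.  [the west ledge: sample A, sample C, sample E, sample H, sample N | the east ledge: sample K]
3. Guide goes to the east ledge with sample A and sample H.  [the west ledge: sample C, sample E, sample N | the east ledge: sample A, sample H, sample K]
4. Guide goes back to the west ledge with sample K.  [the west ledge: sample C, sample E, sample K, sample N | the east ledge: sample A, sample H]
5. Guide goes to the east ledge with sample C and sample E.  [the west ledge: sample K, sample N | the east ledge: sample A, sample C, sample E, sample H]
6. Guide goes back to the west ledge with sample A.  [the west ledge: sample A, sample K, sample N | the east ledge: sample C, sample E, sample H]
7. Guide goes to the east ledge with sample A and sample N.  [the west ledge: sample K | the east ledge: sample A, sample C, sample E, sample H, sample N]
8. Guide goes back to the west ledge with sample A.  [the west ledge: sample A, sample K | the east ledge: sample C, sample E, sample H, sample N]
9. Guide goes to the east ledge with sample A and sample K.  [the west ledge: — | the east ledge: sample A, sample C, sample E, sample H, sample K, sample N]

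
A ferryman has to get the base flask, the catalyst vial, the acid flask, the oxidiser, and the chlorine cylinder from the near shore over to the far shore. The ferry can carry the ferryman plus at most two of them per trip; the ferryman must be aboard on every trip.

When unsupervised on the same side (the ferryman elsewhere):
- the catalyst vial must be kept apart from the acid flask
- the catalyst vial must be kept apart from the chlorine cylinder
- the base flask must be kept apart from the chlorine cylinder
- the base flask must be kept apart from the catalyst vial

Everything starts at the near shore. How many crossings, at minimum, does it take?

Counting alone: the ferryman can take at most 2 across per trip to the far shore, so moving all 5 needs at least 3 loaded trips out, with a return between consecutive ones — at least 5 crossings.
The safety rule pushes this higher. Following every safe sequence of crossings, the most of the 5 that can be at the far shore as the ferry arrives there on crossing 5 is 4 — never all 5.
So no plan with fewer than 7 crossings exists, and this one achieves 7:
1. Ferryman goes to the far shore with the base flask and the catalyst vial.
2. Ferryman goes back to the near shore with the base flask.
3. Ferryman goes to the far shore with the acid flask and the base flask.
4. Ferryman goes back to the near shore with the catalyst vial.
5. Ferryman goes to the far shore with the catalyst vial and the oxidiser.
6. Ferryman goes back to the near shore with the catalyst vial.
7. Ferryman goes to the far shore with the catalyst vial and the chlorine cylinder.

7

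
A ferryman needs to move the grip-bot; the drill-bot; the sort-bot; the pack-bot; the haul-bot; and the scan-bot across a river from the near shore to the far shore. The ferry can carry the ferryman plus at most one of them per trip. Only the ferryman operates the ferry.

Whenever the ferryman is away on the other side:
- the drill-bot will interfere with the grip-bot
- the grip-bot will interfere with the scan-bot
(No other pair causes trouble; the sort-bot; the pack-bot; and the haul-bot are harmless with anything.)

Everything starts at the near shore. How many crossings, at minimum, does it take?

13

Counting alone: the ferryman can take at most 1 across per trip to the far shore, so moving all 6 needs at least 6 loaded trips out, with a return between consecutive ones — at least 11 crossings.
The safety rule pushes this higher. Following every safe sequence of crossings, the most of the 6 that can be at the far shore as the ferry arrives there on crossing 11 is 5 — never all 6.
So no plan with fewer than 13 crossings exists, and this one achieves 13:
1. Ferryman goes to the far shore with the grip-bot.
2. Ferryman goes back to the near shore alone.
3. Ferryman goes to the far shore with the drill-bot.
4. Ferryman goes back to the near shore with the grip-bot.
5. Ferryman goes to the far shore with the scan-bot.
6. Ferryman goes back to the near shore alone.
7. Ferryman goes to the far shore with the sort-bot.
8. Ferryman goes back to the near shore alone.
9. Ferryman goes to the far shore with the pack-bot.
10. Ferryman goes back to the near shore alone.
11. Ferryman goes to the far shore with the haul-bot.
12. Ferryman goes back to the near shore alone.
13. Ferryman goes to the far shore with the grip-bot.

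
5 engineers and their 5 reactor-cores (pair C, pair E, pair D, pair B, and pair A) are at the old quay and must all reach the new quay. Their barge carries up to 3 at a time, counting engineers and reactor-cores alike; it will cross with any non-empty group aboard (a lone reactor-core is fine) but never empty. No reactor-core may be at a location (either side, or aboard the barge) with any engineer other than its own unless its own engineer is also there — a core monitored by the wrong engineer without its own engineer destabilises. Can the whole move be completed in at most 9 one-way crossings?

Counting alone: each trip to the new quay takes at most 3 across and each return brings at least 1 back, so after t trips out (and t−1 returns) at most 3t − (t−1) of the 10 are across; that first reaches 10 at t = 5, so at least 9 crossings are needed.
The safety rule pushes this higher. Following every safe sequence of crossings, the most of the 10 that can be at the new quay as the barge arrives there on crossing 9 is 9 — never all 10.
So the move cannot be finished within 9 crossings. (The shortest complete plan takes 11:)
1. engineer C and reactor-core C cross → the new quay.
2. engineer C crosses ← the old quay.
3. reactor-core B, reactor-core D, and reactor-core E cross → the new quay.
4. reactor-core C crosses ← the old quay.
5. engineer B, engineer D, and engineer E cross → the new quay.
6. engineer E and reactor-core E cross ← the old quay.
7. engineer A, engineer C, and engineer E cross → the new quay.
8. reactor-core D crosses ← the old quay.
9. reactor-core C and reactor-core E cross → the new quay.
10. reactor-core C crosses ← the old quay.
11. reactor-core A, reactor-core C, and reactor-core D cross → the new quay.

No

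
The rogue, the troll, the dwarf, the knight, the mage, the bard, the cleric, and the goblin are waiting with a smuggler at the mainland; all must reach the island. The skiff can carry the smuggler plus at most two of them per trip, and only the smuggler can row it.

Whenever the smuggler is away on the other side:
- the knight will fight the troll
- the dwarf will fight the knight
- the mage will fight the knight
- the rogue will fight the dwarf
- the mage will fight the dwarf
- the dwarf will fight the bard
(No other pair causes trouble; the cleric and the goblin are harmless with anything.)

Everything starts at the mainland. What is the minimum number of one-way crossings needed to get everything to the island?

Counting alone: the smuggler can take at most 2 across per trip to the island, so moving all 8 needs at least 4 loaded trips out, with a return between consecutive ones — at least 7 crossings.
The safety rule pushes this higher. Following every safe sequence of crossings, the most of the 8 that can be at the island as the skiff arrives there on crossings 7, 9, 11 is 5, 6, 7 respectively — never all 8.
So no plan with fewer than 13 crossings exists, and this one achieves 13:
1. Smuggler goes to the island with the dwarf and the knight.
2. Smuggler goes back to the mainland with the dwarf.
3. Smuggler goes to the island with the dwarf and the rogue.
4. Smuggler goes back to the mainland with the dwarf.
5. Smuggler goes to the island with the bard and the dwarf.
6. Smuggler goes back to the mainland with the dwarf.
7. Smuggler goes to the island with the mage and the troll.
8. Smuggler goes back to the mainland with the knight.
9. Smuggler goes to the island with the cleric and the dwarf.
10. Smuggler goes back to the mainland with the dwarf.
11. Smuggler goes to the island with the dwarf and the goblin.
12. Smuggler goes back to the mainland with the dwarf.
13. Smuggler goes to the island with the dwarf and the knight.

13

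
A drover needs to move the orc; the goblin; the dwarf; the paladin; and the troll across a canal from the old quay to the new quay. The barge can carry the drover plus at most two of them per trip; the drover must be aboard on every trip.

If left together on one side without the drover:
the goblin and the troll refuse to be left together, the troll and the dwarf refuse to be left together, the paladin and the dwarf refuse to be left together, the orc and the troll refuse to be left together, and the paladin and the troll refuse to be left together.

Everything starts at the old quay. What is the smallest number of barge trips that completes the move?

7

Counting alone: the drover can take at most 2 across per trip to the new quay, so moving all 5 needs at least 3 loaded trips out, with a return between consecutive ones — at least 5 crossings.
The safety rule pushes this higher. Following every safe sequence of crossings, the most of the 5 that can be at the new quay as the barge arrives there on crossing 5 is 4 — never all 5.
So no plan with fewer than 7 crossings exists, and this one achieves 7:
1. Drover goes to the new quay with the dwarf and the troll.
2. Drover goes back to the old quay with the dwarf.
3. Drover goes to the new quay with the dwarf and the orc.
4. Drover goes back to the old quay with the troll.
5. Drover goes to the new quay with the goblin and the paladin.
6. Drover goes back to the old quay with the dwarf.
7. Drover goes to the new quay with the dwarf and the troll.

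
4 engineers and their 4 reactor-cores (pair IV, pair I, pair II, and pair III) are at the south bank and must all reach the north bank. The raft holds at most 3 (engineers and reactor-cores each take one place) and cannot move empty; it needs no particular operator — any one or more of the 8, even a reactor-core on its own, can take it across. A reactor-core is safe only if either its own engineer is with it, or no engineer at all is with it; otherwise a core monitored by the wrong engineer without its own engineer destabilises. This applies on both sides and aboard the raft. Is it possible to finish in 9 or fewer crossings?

Yes — this plan uses 9 crossings (≤ 9):
1. engineer IV and reactor-core IV cross → the north bank.
2. engineer IV crosses ← the south bank.
3. engineer I, engineer IV, and reactor-core I cross → the north bank.
4. engineer IV and reactor-core IV cross ← the south bank.
5. engineer II, engineer III, and engineer IV cross → the north bank.
6. reactor-core I crosses ← the south bank.
7. reactor-core I and reactor-core IV cross → the north bank.
8. reactor-core IV crosses ← the south bank.
9. reactor-core II, reactor-core III, and reactor-core IV cross → the north bank.

Yes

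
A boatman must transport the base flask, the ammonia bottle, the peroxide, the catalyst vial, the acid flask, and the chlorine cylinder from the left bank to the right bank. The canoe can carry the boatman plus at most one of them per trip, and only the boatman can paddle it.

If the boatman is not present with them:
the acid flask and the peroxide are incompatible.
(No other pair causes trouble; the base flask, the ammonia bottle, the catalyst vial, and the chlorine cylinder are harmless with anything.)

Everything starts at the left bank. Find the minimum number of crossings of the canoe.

11

Counting alone: the boatman can take at most 1 across per trip to the right bank, so moving all 6 needs at least 6 loaded trips out, with a return between consecutive ones — at least 11 crossings.
The plan below uses exactly 11 crossings, so it is optimal:
1. Boatman goes to the right bank with the peroxide.
2. Boatman goes back to the left bank alone.
3. Boatman goes to the right bank with the base flask.
4. Boatman goes back to the left bank alone.
5. Boatman goes to the right bank with the ammonia bottle.
6. Boatman goes back to the left bank alone.
7. Boatman goes to the right bank with the catalyst vial.
8. Boatman goes back to the left bank alone.
9. Boatman goes to the right bank with the chlorine cylinder.
10. Boatman goes back to the left bank alone.
11. Boatman goes to the right bank with the acid flask.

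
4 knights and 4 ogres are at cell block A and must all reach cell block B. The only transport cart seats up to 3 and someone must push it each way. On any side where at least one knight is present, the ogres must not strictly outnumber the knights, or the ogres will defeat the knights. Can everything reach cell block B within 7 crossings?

Counting alone: each trip to cell block B takes at most 3 across and each return brings at least 1 back, so after t trips out (and t−1 returns) at most 3t − (t−1) of the 8 are across; that first reaches 8 at t = 4, so at least 7 crossings are needed.
The safety rule pushes this higher. Following every safe sequence of crossings, the most of the 8 that can be at cell block B as the transport cart arrives there on crossing 7 is 7 — never all 8.
So the move cannot be finished within 7 crossings. (The shortest complete plan takes 9:)
1. 2 ogres → cell block B.  (cell block A: 4K 2O; cell block B: 0K 2O)
2. 1 ogre ← cell block A.  (cell block A: 4K 3O; cell block B: 0K 1O)
3. 3 ogres → cell block B.  (cell block A: 4K 0O; cell block B: 0K 4O)
4. 1 ogre ← cell block A.  (cell block A: 4K 1O; cell block B: 0K 3O)
5. 3 knights → cell block B.  (cell block A: 1K 1O; cell block B: 3K 3O)
6. 1 knight and 1 ogre ← cell block A.  (cell block A: 2K 2O; cell block B: 2K 2O)
7. 2 knights → cell block B.  (cell block A: 0K 2O; cell block B: 4K 2O)
8. 1 ogre ← cell block A.  (cell block A: 0K 3O; cell block B: 4K 1O)
9. 3 ogres → cell block B.  (cell block A: 0K 0O; cell block B: 4K 4O)

No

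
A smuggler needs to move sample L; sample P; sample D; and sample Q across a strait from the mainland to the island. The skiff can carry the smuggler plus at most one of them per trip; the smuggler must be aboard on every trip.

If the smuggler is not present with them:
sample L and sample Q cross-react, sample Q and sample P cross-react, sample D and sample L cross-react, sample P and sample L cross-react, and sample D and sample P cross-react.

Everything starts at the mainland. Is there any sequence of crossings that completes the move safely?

No

Whatever the first load, the items left behind include a forbidden pair without the smuggler. No opening move is safe, so no plan exists.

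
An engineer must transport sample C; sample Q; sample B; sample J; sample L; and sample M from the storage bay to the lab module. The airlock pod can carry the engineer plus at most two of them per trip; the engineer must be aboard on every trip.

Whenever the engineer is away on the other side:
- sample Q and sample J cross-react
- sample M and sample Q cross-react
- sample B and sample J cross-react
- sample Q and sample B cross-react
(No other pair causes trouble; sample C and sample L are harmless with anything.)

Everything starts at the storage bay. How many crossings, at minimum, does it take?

9

Counting alone: the engineer can take at most 2 across per trip to the lab module, so moving all 6 needs at least 3 loaded trips out, with a return between consecutive ones — at least 5 crossings.
The safety rule pushes this higher. Following every safe sequence of crossings, the most of the 6 that can be at the lab module as the airlock pod arrives there on crossings 5, 7 is 4, 5 respectively — never all 6.
So no plan with fewer than 9 crossings exists, and this one achieves 9:
1. Engineer goes to the lab module with sample B and sample Q.  [the storage bay: sample C, sample J, sample L, sample M | the lab module: sample B, sample Q]
2. Engineer goes back to the storage bay with sample Q.  [the storage bay: sample C, sample J, sample L, sample M, sample Q | the lab module: sample B]
3. Engineer goes to the lab module with sample C and sample Q.  [the storage bay: sample J, sample L, sample M | the lab module: sample B, sample C, sample Q]
4. Engineer goes back to the storage bay with sample Q.  [the storage bay: sample J, sample L, sample M, sample Q | the lab module: sample B, sample C]
5. Engineer goes to the lab module with sample L and sample Q.  [the storage bay: sample J, sample M | the lab module: sample B, sample C, sample L, sample Q]
6. Engineer goes back to the storage bay with sample Q.  [the storage bay: sample J, sample M, sample Q | the lab module: sample B, sample C, sample L]
7. Engineer goes to the lab module with sample M and sample Q.  [the storage bay: sample J | the lab module: sample B, sample C, sample L, sample M, sample Q]
8. Engineer goes back to the storage bay with sample Q.  [the storage bay: sample J, sample Q | the lab module: sample B, sample C, sample L, sample M]
9. Engineer goes to the lab module with sample J and sample Q.  [the storage bay: — | the lab module: sample B, sample C, sample J, sample L, sample M, sample Q]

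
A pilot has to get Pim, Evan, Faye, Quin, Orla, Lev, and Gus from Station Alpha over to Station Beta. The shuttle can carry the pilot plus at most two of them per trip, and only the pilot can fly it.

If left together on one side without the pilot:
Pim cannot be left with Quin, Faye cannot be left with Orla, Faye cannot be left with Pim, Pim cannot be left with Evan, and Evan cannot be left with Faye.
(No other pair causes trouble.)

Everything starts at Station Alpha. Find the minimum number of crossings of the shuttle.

11

Counting alone: the pilot can take at most 2 across per trip to Station Beta, so moving all 7 needs at least 4 loaded trips out, with a return between consecutive ones — at least 7 crossings.
The safety rule pushes this higher. Following every safe sequence of crossings, the most of the 7 that can be at Station Beta as the shuttle arrives there on crossings 7, 9 is 5, 6 respectively — never all 7.
So no plan with fewer than 11 crossings exists, and this one achieves 11:
1. Pilot goes to Station Beta with Faye and Pim.  [Station Alpha: Evan, Gus, Lev, Orla, Quin | Station Beta: Faye, Pim]
2. Pilot goes back to Station Alpha with Pim.  [Station Alpha: Evan, Gus, Lev, Orla, Pim, Quin | Station Beta: Faye]
3. Pilot goes to Station Beta with Pim and Quin.  [Station Alpha: Evan, Gus, Lev, Orla | Station Beta: Faye, Pim, Quin]
4. Pilot goes back to Station Alpha with Pim.  [Station Alpha: Evan, Gus, Lev, Orla, Pim | Station Beta: Faye, Quin]
5. Pilot goes to Station Beta with Lev and Pim.  [Station Alpha: Evan, Gus, Orla | Station Beta: Faye, Lev, Pim, Quin]
6. Pilot goes back to Station Alpha with Pim.  [Station Alpha: Evan, Gus, Orla, Pim | Station Beta: Faye, Lev, Quin]
7. Pilot goes to Station Beta with Gus and Pim.  [Station Alpha: Evan, Orla | Station Beta: Faye, Gus, Lev, Pim, Quin]
8. Pilot goes back to Station Alpha with Pim.  [Station Alpha: Evan, Orla, Pim | Station Beta: Faye, Gus, Lev, Quin]
9. Pilot goes to Station Beta with Evan and Orla.  [Station Alpha: Pim | Station Beta: Evan, Faye, Gus, Lev, Orla, Quin]
10. Pilot goes back to Station Alpha with Faye.  [Station Alpha: Faye, Pim | Station Beta: Evan, Gus, Lev, Orla, Quin]
11. Pilot goes to Station Beta with Faye and Pim.  [Station Alpha: — | Station Beta: Evan, Faye, Gus, Lev, Orla, Pim, Quin]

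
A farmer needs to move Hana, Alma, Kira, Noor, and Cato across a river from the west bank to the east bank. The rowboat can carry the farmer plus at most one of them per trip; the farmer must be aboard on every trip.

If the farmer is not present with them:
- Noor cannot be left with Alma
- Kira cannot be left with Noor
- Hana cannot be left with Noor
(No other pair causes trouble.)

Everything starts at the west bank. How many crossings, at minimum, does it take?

impossible

Following every safe sequence of crossings from the start, the most of the 5 that can be at the east bank as the rowboat arrives there on crossings 1, 3, 5 is 1, 2, 3 respectively; the best ever achieved is 3 of 5.
From crossing 7 on, no configuration arises that was not already reachable earlier: only 18 distinct safe configurations (who is on which side, and where the rowboat is) can ever be reached, none of them has everyone across, and every continuation just revisits them. So no valid plan exists.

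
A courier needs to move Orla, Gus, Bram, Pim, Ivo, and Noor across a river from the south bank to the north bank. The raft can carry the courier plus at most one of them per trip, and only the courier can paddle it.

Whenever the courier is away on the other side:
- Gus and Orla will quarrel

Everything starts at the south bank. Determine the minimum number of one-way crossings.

Counting alone: the courier can take at most 1 across per trip to the north bank, so moving all 6 needs at least 6 loaded trips out, with a return between consecutive ones — at least 11 crossings.
The plan below uses exactly 11 crossings, so it is optimal:
1. Courier goes to the north bank with Orla.
2. Courier goes back to the south bank alone.
3. Courier goes to the north bank with Bram.
4. Courier goes back to the south bank alone.
5. Courier goes to the north bank with Pim.
6. Courier goes back to the south bank alone.
7. Courier goes to the north bank with Ivo.
8. Courier goes back to the south bank alone.
9. Courier goes to the north bank with Noor.
10. Courier goes back to the south bank alone.
11. Courier goes to the north bank with Gus.

11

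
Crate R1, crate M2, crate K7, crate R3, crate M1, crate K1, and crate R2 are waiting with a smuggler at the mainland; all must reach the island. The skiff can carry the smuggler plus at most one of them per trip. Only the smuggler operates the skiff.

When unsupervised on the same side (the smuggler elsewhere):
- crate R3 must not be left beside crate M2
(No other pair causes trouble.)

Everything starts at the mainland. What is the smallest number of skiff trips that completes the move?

13

Counting alone: the smuggler can take at most 1 across per trip to the island, so moving all 7 needs at least 7 loaded trips out, with a return between consecutive ones — at least 13 crossings.
The plan below uses exactly 13 crossings, so it is optimal:
1. Smuggler goes to the island with crate M2.  [the mainland: crate K1, crate K7, crate M1, crate R1, crate R2, crate R3 | the island: crate M2]
2. Smuggler goes back to the mainland alone.  [the mainland: crate K1, crate K7, crate M1, crate R1, crate R2, crate R3 | the island: crate M2]
3. Smuggler goes to the island with crate R1.  [the mainland: crate K1, crate K7, crate M1, crate R2, crate R3 | the island: crate M2, crate R1]
4. Smuggler goes back to the mainland alone.  [the mainland: crate K1, crate K7, crate M1, crate R2, crate R3 | the island: crate M2, crate R1]
5. Smuggler goes to the island with crate K7.  [the mainland: crate K1, crate M1, crate R2, crate R3 | the island: crate K7, crate M2, crate R1]
6. Smuggler goes back to the mainland alone.  [the mainland: crate K1, crate M1, crate R2, crate R3 | the island: crate K7, crate M2, crate R1]
7. Smuggler goes to the island with crate M1.  [the mainland: crate K1, crate R2, crate R3 | the island: crate K7, crate M1, crate M2, crate R1]
8. Smuggler goes back to the mainland alone.  [the mainland: crate K1, crate R2, crate R3 | the island: crate K7, crate M1, crate M2, crate R1]
9. Smuggler goes to the island with crate K1.  [the mainland: crate R2, crate R3 | the island: crate K1, crate K7, crate M1, crate M2, crate R1]
10. Smuggler goes back to the mainland alone.  [the mainland: crate R2, crate R3 | the island: crate K1, crate K7, crate M1, crate M2, crate R1]
11. Smuggler goes to the island with crate R2.  [the mainland: crate R3 | the island: crate K1, crate K7, crate M1, crate M2, crate R1, crate R2]
12. Smuggler goes back to the mainland alone.  [the mainland: crate R3 | the island: crate K1, crate K7, crate M1, crate M2, crate R1, crate R2]
13. Smuggler goes to the island with crate R3.  [the mainland: — | the island: crate K1, crate K7, crate M1, crate M2, crate R1, crate R2, crate R3]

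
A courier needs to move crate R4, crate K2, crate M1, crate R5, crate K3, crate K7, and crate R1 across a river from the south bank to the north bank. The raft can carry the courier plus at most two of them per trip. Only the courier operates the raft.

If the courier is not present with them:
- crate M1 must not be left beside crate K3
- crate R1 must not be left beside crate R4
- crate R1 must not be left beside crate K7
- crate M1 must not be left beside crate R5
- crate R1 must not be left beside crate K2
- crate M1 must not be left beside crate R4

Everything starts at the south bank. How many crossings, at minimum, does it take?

9

Counting alone: the courier can take at most 2 across per trip to the north bank, so moving all 7 needs at least 4 loaded trips out, with a return between consecutive ones — at least 7 crossings.
The safety rule pushes this higher. Following every safe sequence of crossings, the most of the 7 that can be at the north bank as the raft arrives there on crossing 7 is 6 — never all 7.
So no plan with fewer than 9 crossings exists, and this one achieves 9:
1. Courier goes to the north bank with crate M1 and crate R1.  [the south bank: crate K2, crate K3, crate K7, crate R4, crate R5 | the north bank: crate M1, crate R1]
2. Courier goes back to the south bank alone.  [the south bank: crate K2, crate K3, crate K7, crate R4, crate R5 | the north bank: crate M1, crate R1]
3. Courier goes to the north bank with crate K2.  [the south bank: crate K3, crate K7, crate R4, crate R5 | the north bank: crate K2, crate M1, crate R1]
4. Courier goes back to the south bank with crate R1.  [the south bank: crate K3, crate K7, crate R1, crate R4, crate R5 | the north bank: crate K2, crate M1]
5. Courier goes to the north bank with crate K7 and crate R4.  [the south bank: crate K3, crate R1, crate R5 | the north bank: crate K2, crate K7, crate M1, crate R4]
6. Courier goes back to the south bank with crate M1.  [the south bank: crate K3, crate M1, crate R1, crate R5 | the north bank: crate K2, crate K7, crate R4]
7. Courier goes to the north bank with crate K3 and crate R5.  [the south bank: crate M1, crate R1 | the north bank: crate K2, crate K3, crate K7, crate R4, crate R5]
8. Courier goes back to the south bank alone.  [the south bank: crate M1, crate R1 | the north bank: crate K2, crate K3, crate K7, crate R4, crate R5]
9. Courier goes to the north bank with crate M1 and crate R1.  [the south bank: — | the north bank: crate K2, crate K3, crate K7, crate M1, crate R1, crate R4, crate R5]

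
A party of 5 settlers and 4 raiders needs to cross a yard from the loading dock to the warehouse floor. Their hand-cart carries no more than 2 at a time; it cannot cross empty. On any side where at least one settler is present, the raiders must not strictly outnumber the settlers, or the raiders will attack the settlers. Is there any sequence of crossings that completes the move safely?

1. 2 raiders → the warehouse floor.  (the loading dock: 5S 2R; the warehouse floor: 0S 2R)
2. 1 raider ← the loading dock.  (the loading dock: 5S 3R; the warehouse floor: 0S 1R)
3. 2 raiders → the warehouse floor.  (the loading dock: 5S 1R; the warehouse floor: 0S 3R)
4. 1 raider ← the loading dock.  (the loading dock: 5S 2R; the warehouse floor: 0S 2R)
5. 2 settlers → the warehouse floor.  (the loading dock: 3S 2R; the warehouse floor: 2S 2R)
6. 1 raider ← the loading dock.  (the loading dock: 3S 3R; the warehouse floor: 2S 1R)
7. 1 settler and 1 raider → the warehouse floor.  (the loading dock: 2S 2R; the warehouse floor: 3S 2R)
8. 1 settler ← the loading dock.  (the loading dock: 3S 2R; the warehouse floor: 2S 2R)
9. 1 settler and 1 raider → the warehouse floor.  (the loading dock: 2S 1R; the warehouse floor: 3S 3R)
10. 1 raider ← the loading dock.  (the loading dock: 2S 2R; the warehouse floor: 3S 2R)
11. 1 settler and 1 raider → the warehouse floor.  (the loading dock: 1S 1R; the warehouse floor: 4S 3R)
12. 1 settler ← the loading dock.  (the loading dock: 2S 1R; the warehouse floor: 3S 3R)
13. 1 settler and 1 raider → the warehouse floor.  (the loading dock: 1S 0R; the warehouse floor: 4S 4R)
14. 1 raider ← the loading dock.  (the loading dock: 1S 1R; the warehouse floor: 4S 3R)
15. 1 settler and 1 raider → the warehouse floor.  (the loading dock: 0S 0R; the warehouse floor: 5S 4R)

Yes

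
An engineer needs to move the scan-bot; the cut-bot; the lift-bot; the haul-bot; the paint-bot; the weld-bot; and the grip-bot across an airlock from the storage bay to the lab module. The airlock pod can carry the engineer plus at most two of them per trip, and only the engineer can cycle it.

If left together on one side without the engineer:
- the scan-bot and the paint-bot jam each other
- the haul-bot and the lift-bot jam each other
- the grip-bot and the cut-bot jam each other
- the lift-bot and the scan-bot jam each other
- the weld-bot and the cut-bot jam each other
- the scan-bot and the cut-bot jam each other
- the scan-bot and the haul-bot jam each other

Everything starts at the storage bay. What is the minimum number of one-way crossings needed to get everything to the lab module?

Whatever the first load, the items left behind include a forbidden pair without the engineer. No opening move is safe, so no plan exists.

impossible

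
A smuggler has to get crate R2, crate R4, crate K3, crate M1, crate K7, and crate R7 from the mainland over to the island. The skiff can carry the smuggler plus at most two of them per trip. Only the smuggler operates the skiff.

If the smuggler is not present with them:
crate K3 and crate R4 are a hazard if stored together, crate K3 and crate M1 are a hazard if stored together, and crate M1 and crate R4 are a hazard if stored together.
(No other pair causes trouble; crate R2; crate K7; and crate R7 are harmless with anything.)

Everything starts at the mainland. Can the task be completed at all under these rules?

Yes

1. Smuggler goes to the island with crate K3 and crate R4.
2. Smuggler goes back to the mainland with crate R4.
3. Smuggler goes to the island with crate R2 and crate R4.
4. Smuggler goes back to the mainland with crate R4.
5. Smuggler goes to the island with crate K7 and crate R4.
6. Smuggler goes back to the mainland with crate R4.
7. Smuggler goes to the island with crate R4 and crate R7.
8. Smuggler goes back to the mainland with crate R4.
9. Smuggler goes to the island with crate M1 and crate R4.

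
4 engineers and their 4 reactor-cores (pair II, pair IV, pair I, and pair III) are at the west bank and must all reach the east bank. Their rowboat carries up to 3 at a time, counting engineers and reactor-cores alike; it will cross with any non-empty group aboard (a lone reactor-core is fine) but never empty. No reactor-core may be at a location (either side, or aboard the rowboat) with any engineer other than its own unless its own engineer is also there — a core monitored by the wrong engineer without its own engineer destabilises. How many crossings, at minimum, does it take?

9

Counting alone: each trip to the east bank takes at most 3 across and each return brings at least 1 back, so after t trips out (and t−1 returns) at most 3t − (t−1) of the 8 are across; that first reaches 8 at t = 4, so at least 7 crossings are needed.
The safety rule pushes this higher. Following every safe sequence of crossings, the most of the 8 that can be at the east bank as the rowboat arrives there on crossing 7 is 7 — never all 8.
So no plan with fewer than 9 crossings exists, and this one achieves 9:
1. engineer II and reactor-core II cross → the east bank.
2. engineer II crosses ← the west bank.
3. engineer II, engineer IV, and reactor-core IV cross → the east bank.
4. engineer II and reactor-core II cross ← the west bank.
5. engineer I, engineer II, and engineer III cross → the east bank.
6. reactor-core IV crosses ← the west bank.
7. reactor-core II and reactor-core IV cross → the east bank.
8. reactor-core II crosses ← the west bank.
9. reactor-core I, reactor-core II, and reactor-core III cross → the east bank.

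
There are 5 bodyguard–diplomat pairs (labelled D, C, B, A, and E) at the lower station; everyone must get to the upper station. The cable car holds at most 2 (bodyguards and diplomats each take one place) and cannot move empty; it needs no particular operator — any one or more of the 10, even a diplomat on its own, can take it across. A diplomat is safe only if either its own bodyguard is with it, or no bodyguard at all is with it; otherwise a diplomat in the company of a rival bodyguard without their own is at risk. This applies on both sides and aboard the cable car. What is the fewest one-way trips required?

Following every safe sequence of crossings from the start, the most of the 10 that can be at the upper station as the cable car arrives there on crossings 1, 3, 5, 7 is 2, 3, 4, 5 respectively; the best ever achieved is 5 of 10.
From crossing 9 on, no configuration arises that was not already reachable earlier: only 82 distinct safe configurations (who is on which side, and where the cable car is) can ever be reached, none of them has everyone across, and every continuation just revisits them. So no valid plan exists.

impossible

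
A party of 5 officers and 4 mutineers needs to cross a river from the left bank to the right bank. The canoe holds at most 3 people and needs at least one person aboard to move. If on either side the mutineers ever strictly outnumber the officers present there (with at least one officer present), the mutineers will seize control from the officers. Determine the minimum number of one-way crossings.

7

Counting alone: each trip to the right bank takes at most 3 across and each return brings at least 1 back, so after t trips out (and t−1 returns) at most 3t − (t−1) of the 9 are across; that first reaches 9 at t = 4, so at least 7 crossings are needed.
The plan below uses exactly 7 crossings, so it is optimal:
1. 3 mutineers → the right bank.  (the left bank: 5O 1M; the right bank: 0O 3M)
2. 1 mutineer ← the left bank.  (the left bank: 5O 2M; the right bank: 0O 2M)
3. 3 officers → the right bank.  (the left bank: 2O 2M; the right bank: 3O 2M)
4. 1 officer ← the left bank.  (the left bank: 3O 2M; the right bank: 2O 2M)
5. 2 officers and 1 mutineer → the right bank.  (the left bank: 1O 1M; the right bank: 4O 3M)
6. 1 officer ← the left bank.  (the left bank: 2O 1M; the right bank: 3O 3M)
7. 2 officers and 1 mutineer → the right bank.  (the left bank: 0O 0M; the right bank: 5O 4M)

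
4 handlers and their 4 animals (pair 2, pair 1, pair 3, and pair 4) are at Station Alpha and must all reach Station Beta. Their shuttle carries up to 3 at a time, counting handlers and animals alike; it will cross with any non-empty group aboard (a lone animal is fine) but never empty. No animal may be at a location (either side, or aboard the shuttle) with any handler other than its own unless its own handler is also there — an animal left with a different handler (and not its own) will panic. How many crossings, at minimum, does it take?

Counting alone: each trip to Station Beta takes at most 3 across and each return brings at least 1 back, so after t trips out (and t−1 returns) at most 3t − (t−1) of the 8 are across; that first reaches 8 at t = 4, so at least 7 crossings are needed.
The safety rule pushes this higher. Following every safe sequence of crossings, the most of the 8 that can be at Station Beta as the shuttle arrives there on crossing 7 is 7 — never all 8.
So no plan with fewer than 9 crossings exists, and this one achieves 9:
1. animal 2 and handler 2 cross → Station Beta.
2. handler 2 crosses ← Station Alpha.
3. animal 1, handler 1, and handler 2 cross → Station Beta.
4. animal 2 and handler 2 cross ← Station Alpha.
5. handler 2, handler 3, and handler 4 cross → Station Beta.
6. animal 1 crosses ← Station Alpha.
7. animal 1 and animal 2 cross → Station Beta.
8. animal 2 crosses ← Station Alpha.
9. animal 2, animal 3, and animal 4 cross → Station Beta.

9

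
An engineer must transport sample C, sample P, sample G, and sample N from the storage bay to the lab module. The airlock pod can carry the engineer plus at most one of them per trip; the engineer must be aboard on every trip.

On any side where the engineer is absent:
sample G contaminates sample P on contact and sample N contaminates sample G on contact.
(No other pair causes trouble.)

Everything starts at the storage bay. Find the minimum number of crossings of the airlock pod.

Counting alone: the engineer can take at most 1 across per trip to the lab module, so moving all 4 needs at least 4 loaded trips out, with a return between consecutive ones — at least 7 crossings.
The safety rule pushes this higher. Following every safe sequence of crossings, the most of the 4 that can be at the lab module as the airlock pod arrives there on crossing 7 is 3 — never all 4.
So no plan with fewer than 9 crossings exists, and this one achieves 9:
1. Engineer goes to the lab module with sample G.  [the storage bay: sample C, sample N, sample P | the lab module: sample G]
2. Engineer goes back to the storage bay alone.  [the storage bay: sample C, sample N, sample P | the lab module: sample G]
3. Engineer goes to the lab module with sample C.  [the storage bay: sample N, sample P | the lab module: sample C, sample G]
4. Engineer goes back to the storage bay alone.  [the storage bay: sample N, sample P | the lab module: sample C, sample G]
5. Engineer goes to the lab module with sample P.  [the storage bay: sample N | the lab module: sample C, sample G, sample P]
6. Engineer goes back to the storage bay with sample G.  [the storage bay: sample G, sample N | the lab module: sample C, sample P]
7. Engineer goes to the lab module with sample N.  [the storage bay: sample G | the lab module: sample C, sample N, sample P]
8. Engineer goes back to the storage bay alone.  [the storage bay: sample G | the lab module: sample C, sample N, sample P]
9. Engineer goes to the lab module with sample G.  [the storage bay: — | the lab module: sample C, sample G, sample N, sample P]

9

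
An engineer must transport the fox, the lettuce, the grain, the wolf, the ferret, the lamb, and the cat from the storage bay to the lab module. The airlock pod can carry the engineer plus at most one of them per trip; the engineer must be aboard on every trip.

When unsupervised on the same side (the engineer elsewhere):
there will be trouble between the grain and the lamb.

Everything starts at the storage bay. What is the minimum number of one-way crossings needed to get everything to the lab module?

13

Counting alone: the engineer can take at most 1 across per trip to the lab module, so moving all 7 needs at least 7 loaded trips out, with a return between consecutive ones — at least 13 crossings.
The plan below uses exactly 13 crossings, so it is optimal:
1. Engineer goes to the lab module with the grain.  [the storage bay: the cat, the ferret, the fox, the lamb, the lettuce, the wolf | the lab module: the grain]
2. Engineer goes back to the storage bay alone.  [the storage bay: the cat, the ferret, the fox, the lamb, the lettuce, the wolf | the lab module: the grain]
3. Engineer goes to the lab module with the fox.  [the storage bay: the cat, the ferret, the lamb, the lettuce, the wolf | the lab module: the fox, the grain]
4. Engineer goes back to the storage bay alone.  [the storage bay: the cat, the ferret, the lamb, the lettuce, the wolf | the lab module: the fox, the grain]
5. Engineer goes to the lab module with the lettuce.  [the storage bay: the cat, the ferret, the lamb, the wolf | the lab module: the fox, the grain, the lettuce]
6. Engineer goes back to the storage bay alone.  [the storage bay: the cat, the ferret, the lamb, the wolf | the lab module: the fox, the grain, the lettuce]
7. Engineer goes to the lab module with the wolf.  [the storage bay: the cat, the ferret, the lamb | the lab module: the fox, the grain, the lettuce, the wolf]
8. Engineer goes back to the storage bay alone.  [the storage bay: the cat, the ferret, the lamb | the lab module: the fox, the grain, the lettuce, the wolf]
9. Engineer goes to the lab module with the ferret.  [the storage bay: the cat, the lamb | the lab module: the ferret, the fox, the grain, the lettuce, the wolf]
10. Engineer goes back to the storage bay alone.  [the storage bay: the cat, the lamb | the lab module: the ferret, the fox, the grain, the lettuce, the wolf]
11. Engineer goes to the lab module with the cat.  [the storage bay: the lamb | the lab module: the cat, the ferret, the fox, the grain, the lettuce, the wolf]
12. Engineer goes back to the storage bay alone.  [the storage bay: the lamb | the lab module: the cat, the ferret, the fox, the grain, the lettuce, the wolf]
13. Engineer goes to the lab module with the lamb.  [the storage bay: — | the lab module: the cat, the ferret, the fox, the grain, the lamb, the lettuce, the wolf]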